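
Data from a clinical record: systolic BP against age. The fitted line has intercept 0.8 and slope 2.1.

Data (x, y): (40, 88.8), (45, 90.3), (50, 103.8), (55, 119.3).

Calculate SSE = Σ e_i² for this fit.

x=40: ŷ = 0.8 + 2.1·40 = 84.8; e = 88.8 − 84.8 = 4
x=45: ŷ = 0.8 + 2.1·45 = 95.3; e = 90.3 − 95.3 = -5
x=50: ŷ = 0.8 + 2.1·50 = 105.8; e = 103.8 − 105.8 = -2
x=55: ŷ = 0.8 + 2.1·55 = 116.3; e = 119.3 − 116.3 = 3
SSE = 16 + 25 + 4 + 9 = 54

SSE = 54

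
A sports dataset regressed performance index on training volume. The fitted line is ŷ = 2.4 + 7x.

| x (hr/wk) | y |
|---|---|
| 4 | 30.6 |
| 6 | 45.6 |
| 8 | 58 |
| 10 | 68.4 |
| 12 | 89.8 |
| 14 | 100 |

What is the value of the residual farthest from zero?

e = -4

x=4: ŷ = 2.4 + 7·4 = 30.4; e = 30.6 − 30.4 = 0.2
x=6: ŷ = 2.4 + 7·6 = 44.4; e = 45.6 − 44.4 = 1.2
x=8: ŷ = 2.4 + 7·8 = 58.4; e = 58 − 58.4 = -0.4
x=10: ŷ = 2.4 + 7·10 = 72.4; e = 68.4 − 72.4 = -4
x=12: ŷ = 2.4 + 7·12 = 86.4; e = 89.8 − 86.4 = 3.4
x=14: ŷ = 2.4 + 7·14 = 100.4; e = 100 − 100.4 = -0.4
Largest |e| is 4 at x = 10, residual -4.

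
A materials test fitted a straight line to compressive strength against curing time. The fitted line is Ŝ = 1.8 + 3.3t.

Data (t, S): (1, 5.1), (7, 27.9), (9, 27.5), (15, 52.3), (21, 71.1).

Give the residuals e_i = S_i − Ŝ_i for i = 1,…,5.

t=1: Ŝ = 1.8 + 3.3·1 = 5.1; e = 5.1 − 5.1 = 0
t=7: Ŝ = 1.8 + 3.3·7 = 24.9; e = 27.9 − 24.9 = 3
t=9: Ŝ = 1.8 + 3.3·9 = 31.5; e = 27.5 − 31.5 = -4
t=15: Ŝ = 1.8 + 3.3·15 = 51.3; e = 52.3 − 51.3 = 1
t=21: Ŝ = 1.8 + 3.3·21 = 71.1; e = 71.1 − 71.1 = 0

0, 3, -4, 1, 0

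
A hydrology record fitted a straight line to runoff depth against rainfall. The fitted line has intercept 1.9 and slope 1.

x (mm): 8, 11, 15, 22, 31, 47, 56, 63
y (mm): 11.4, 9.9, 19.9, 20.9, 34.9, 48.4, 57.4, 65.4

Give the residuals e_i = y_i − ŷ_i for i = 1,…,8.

x=8: ŷ = 1.9 + 8 = 9.9; e = 11.4 − 9.9 = 1.5
x=11: ŷ = 1.9 + 11 = 12.9; e = 9.9 − 12.9 = -3
x=15: ŷ = 1.9 + 15 = 16.9; e = 19.9 − 16.9 = 3
x=22: ŷ = 1.9 + 22 = 23.9; e = 20.9 − 23.9 = -3
x=31: ŷ = 1.9 + 31 = 32.9; e = 34.9 − 32.9 = 2
x=47: ŷ = 1.9 + 47 = 48.9; e = 48.4 − 48.9 = -0.5
x=56: ŷ = 1.9 + 56 = 57.9; e = 57.4 − 57.9 = -0.5
x=63: ŷ = 1.9 + 63 = 64.9; e = 65.4 − 64.9 = 0.5

1.5, -3, 3, -3, 2, -0.5, -0.5, 0.5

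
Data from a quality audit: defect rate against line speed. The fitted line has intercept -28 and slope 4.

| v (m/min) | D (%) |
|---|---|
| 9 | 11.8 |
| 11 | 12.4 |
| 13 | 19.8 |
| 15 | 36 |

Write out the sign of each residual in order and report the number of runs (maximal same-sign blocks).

3 runs

v=9: ŷ = -28 + 4·9 = 8; r = 11.8 − 8 = 3.8
v=11: ŷ = -28 + 4·11 = 16; r = 12.4 − 16 = -3.6
v=13: ŷ = -28 + 4·13 = 24; r = 19.8 − 24 = -4.2
v=15: ŷ = -28 + 4·15 = 32; r = 36 − 32 = 4
Signs: + − − +
Runs: +×1, −×2, +×1 → 3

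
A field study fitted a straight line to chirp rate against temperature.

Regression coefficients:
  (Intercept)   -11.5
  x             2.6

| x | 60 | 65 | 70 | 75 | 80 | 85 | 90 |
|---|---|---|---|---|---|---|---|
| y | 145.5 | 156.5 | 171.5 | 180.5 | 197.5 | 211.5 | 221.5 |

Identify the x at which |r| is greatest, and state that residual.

x=60: ŷ = -11.5 + 2.6·60 = 144.5; r = 145.5 − 144.5 = 1
x=65: ŷ = -11.5 + 2.6·65 = 157.5; r = 156.5 − 157.5 = -1
x=70: ŷ = -11.5 + 2.6·70 = 170.5; r = 171.5 − 170.5 = 1
x=75: ŷ = -11.5 + 2.6·75 = 183.5; r = 180.5 − 183.5 = -3
x=80: ŷ = -11.5 + 2.6·80 = 196.5; r = 197.5 − 196.5 = 1
x=85: ŷ = -11.5 + 2.6·85 = 209.5; r = 211.5 − 209.5 = 2
x=90: ŷ = -11.5 + 2.6·90 = 222.5; r = 221.5 − 222.5 = -1
Largest |r| is 3 at x = 75, residual -3.

x = 75, r = -3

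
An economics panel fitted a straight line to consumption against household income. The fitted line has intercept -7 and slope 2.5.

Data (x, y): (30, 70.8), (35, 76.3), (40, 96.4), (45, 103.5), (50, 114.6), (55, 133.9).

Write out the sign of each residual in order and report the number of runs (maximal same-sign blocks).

x=30: ŷ = -7 + 2.5·30 = 68; e = 70.8 − 68 = 2.8
x=35: ŷ = -7 + 2.5·35 = 80.5; e = 76.3 − 80.5 = -4.2
x=40: ŷ = -7 + 2.5·40 = 93; e = 96.4 − 93 = 3.4
x=45: ŷ = -7 + 2.5·45 = 105.5; e = 103.5 − 105.5 = -2
x=50: ŷ = -7 + 2.5·50 = 118; e = 114.6 − 118 = -3.4
x=55: ŷ = -7 + 2.5·55 = 130.5; e = 133.9 − 130.5 = 3.4
Signs: + − + − − +
Runs: +×1, −×1, +×1, −×2, +×1 → 5

5 runs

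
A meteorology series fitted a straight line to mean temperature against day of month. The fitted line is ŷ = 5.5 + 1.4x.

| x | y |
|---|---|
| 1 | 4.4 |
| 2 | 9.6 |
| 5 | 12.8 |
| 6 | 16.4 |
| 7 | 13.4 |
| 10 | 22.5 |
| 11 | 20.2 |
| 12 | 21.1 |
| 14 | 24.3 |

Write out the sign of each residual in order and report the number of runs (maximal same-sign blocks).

x=1: ŷ = 5.5 + 1.4·1 = 6.9; e = 4.4 − 6.9 = -2.5
x=2: ŷ = 5.5 + 1.4·2 = 8.3; e = 9.6 − 8.3 = 1.3
x=5: ŷ = 5.5 + 1.4·5 = 12.5; e = 12.8 − 12.5 = 0.3
x=6: ŷ = 5.5 + 1.4·6 = 13.9; e = 16.4 − 13.9 = 2.5
x=7: ŷ = 5.5 + 1.4·7 = 15.3; e = 13.4 − 15.3 = -1.9
x=10: ŷ = 5.5 + 1.4·10 = 19.5; e = 22.5 − 19.5 = 3
x=11: ŷ = 5.5 + 1.4·11 = 20.9; e = 20.2 − 20.9 = -0.7
x=12: ŷ = 5.5 + 1.4·12 = 22.3; e = 21.1 − 22.3 = -1.2
x=14: ŷ = 5.5 + 1.4·14 = 25.1; e = 24.3 − 25.1 = -0.8
Signs: − + + + − + − − −
Runs: −×1, +×3, −×1, +×1, −×3 → 5

5 runs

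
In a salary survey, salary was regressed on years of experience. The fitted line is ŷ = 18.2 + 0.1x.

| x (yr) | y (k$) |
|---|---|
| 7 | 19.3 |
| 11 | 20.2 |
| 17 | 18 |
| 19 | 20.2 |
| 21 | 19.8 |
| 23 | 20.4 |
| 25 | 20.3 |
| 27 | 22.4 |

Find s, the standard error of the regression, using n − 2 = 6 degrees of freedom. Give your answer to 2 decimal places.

s = 1.10

x=7: ŷ = 18.2 + 0.1·7 = 18.9; e = 19.3 − 18.9 = 0.4
x=11: ŷ = 18.2 + 0.1·11 = 19.3; e = 20.2 − 19.3 = 0.9
x=17: ŷ = 18.2 + 0.1·17 = 19.9; e = 18 − 19.9 = -1.9
x=19: ŷ = 18.2 + 0.1·19 = 20.1; e = 20.2 − 20.1 = 0.1
x=21: ŷ = 18.2 + 0.1·21 = 20.3; e = 19.8 − 20.3 = -0.5
x=23: ŷ = 18.2 + 0.1·23 = 20.5; e = 20.4 − 20.5 = -0.1
x=25: ŷ = 18.2 + 0.1·25 = 20.7; e = 20.3 − 20.7 = -0.4
x=27: ŷ = 18.2 + 0.1·27 = 20.9; e = 22.4 − 20.9 = 1.5
SSE = 0.16 + 0.81 + 3.61 + 0.01 + 0.25 + 0.01 + 0.16 + 2.25 = 7.26
s = √(7.26/6) = √1.21 ≈ 1.10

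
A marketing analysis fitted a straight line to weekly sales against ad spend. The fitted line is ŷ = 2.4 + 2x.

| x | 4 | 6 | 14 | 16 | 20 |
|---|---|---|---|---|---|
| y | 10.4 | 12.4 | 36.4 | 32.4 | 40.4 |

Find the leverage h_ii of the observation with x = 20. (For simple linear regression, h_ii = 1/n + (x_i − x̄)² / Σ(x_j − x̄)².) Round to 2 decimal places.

h = 0.55

x̄ = (4 + 6 + 14 + 16 + 20)/5 = 12
Σ(x − x̄)² = 64 + 36 + 4 + 16 + 64 = 184
h = 1/5 + (8)²/184 = 0.2 + 0.347826 = 0.55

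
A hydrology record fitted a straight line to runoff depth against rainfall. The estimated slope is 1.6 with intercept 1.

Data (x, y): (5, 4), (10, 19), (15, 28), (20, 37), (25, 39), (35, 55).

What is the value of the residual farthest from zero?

x=5: ŷ = 1 + 1.6·5 = 9; r = 4 − 9 = -5
x=10: ŷ = 1 + 1.6·10 = 17; r = 19 − 17 = 2
x=15: ŷ = 1 + 1.6·15 = 25; r = 28 − 25 = 3
x=20: ŷ = 1 + 1.6·20 = 33; r = 37 − 33 = 4
x=25: ŷ = 1 + 1.6·25 = 41; r = 39 − 41 = -2
x=35: ŷ = 1 + 1.6·35 = 57; r = 55 − 57 = -2
Largest |r| is 5 at x = 5, residual -5.

r = -5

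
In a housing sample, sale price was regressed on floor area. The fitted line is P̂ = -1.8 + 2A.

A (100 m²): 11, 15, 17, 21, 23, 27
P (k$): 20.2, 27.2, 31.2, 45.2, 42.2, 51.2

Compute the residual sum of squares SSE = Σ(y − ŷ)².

SSE = 32

A=11: P̂ = -1.8 + 2·11 = 20.2; r = 20.2 − 20.2 = 0
A=15: P̂ = -1.8 + 2·15 = 28.2; r = 27.2 − 28.2 = -1
A=17: P̂ = -1.8 + 2·17 = 32.2; r = 31.2 − 32.2 = -1
A=21: P̂ = -1.8 + 2·21 = 40.2; r = 45.2 − 40.2 = 5
A=23: P̂ = -1.8 + 2·23 = 44.2; r = 42.2 − 44.2 = -2
A=27: P̂ = -1.8 + 2·27 = 52.2; r = 51.2 − 52.2 = -1
SSE = 0 + 1 + 1 + 25 + 4 + 1 = 32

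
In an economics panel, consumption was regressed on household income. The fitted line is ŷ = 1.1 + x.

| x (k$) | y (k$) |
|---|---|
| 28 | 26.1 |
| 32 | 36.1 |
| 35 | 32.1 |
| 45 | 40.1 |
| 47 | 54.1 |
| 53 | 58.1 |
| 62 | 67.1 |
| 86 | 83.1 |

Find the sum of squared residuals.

x=28: ŷ = 1.1 + 28 = 29.1; e = 26.1 − 29.1 = -3
x=32: ŷ = 1.1 + 32 = 33.1; e = 36.1 − 33.1 = 3
x=35: ŷ = 1.1 + 35 = 36.1; e = 32.1 − 36.1 = -4
x=45: ŷ = 1.1 + 45 = 46.1; e = 40.1 − 46.1 = -6
x=47: ŷ = 1.1 + 47 = 48.1; e = 54.1 − 48.1 = 6
x=53: ŷ = 1.1 + 53 = 54.1; e = 58.1 − 54.1 = 4
x=62: ŷ = 1.1 + 62 = 63.1; e = 67.1 − 63.1 = 4
x=86: ŷ = 1.1 + 86 = 87.1; e = 83.1 − 87.1 = -4
SSE = 9 + 9 + 16 + 36 + 36 + 16 + 16 + 16 = 154

SSE = 154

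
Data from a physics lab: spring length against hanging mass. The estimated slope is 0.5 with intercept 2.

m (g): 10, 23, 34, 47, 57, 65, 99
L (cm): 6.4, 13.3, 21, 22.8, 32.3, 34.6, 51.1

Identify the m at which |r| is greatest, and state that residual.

m = 47, r = -2.7

m=10: L̂ = 2 + 0.5·10 = 7; r = 6.4 − 7 = -0.6
m=23: L̂ = 2 + 0.5·23 = 13.5; r = 13.3 − 13.5 = -0.2
m=34: L̂ = 2 + 0.5·34 = 19; r = 21 − 19 = 2
m=47: L̂ = 2 + 0.5·47 = 25.5; r = 22.8 − 25.5 = -2.7
m=57: L̂ = 2 + 0.5·57 = 30.5; r = 32.3 − 30.5 = 1.8
m=65: L̂ = 2 + 0.5·65 = 34.5; r = 34.6 − 34.5 = 0.1
m=99: L̂ = 2 + 0.5·99 = 51.5; r = 51.1 − 51.5 = -0.4
Largest |r| is 2.7 at m = 47, residual -2.7.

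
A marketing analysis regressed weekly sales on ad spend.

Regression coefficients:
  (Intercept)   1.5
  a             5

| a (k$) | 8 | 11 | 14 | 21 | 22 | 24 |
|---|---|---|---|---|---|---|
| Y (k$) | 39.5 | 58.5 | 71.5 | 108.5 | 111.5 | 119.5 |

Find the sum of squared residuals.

SSE = 16

a=8: Ŷ = 1.5 + 5·8 = 41.5; e = 39.5 − 41.5 = -2
a=11: Ŷ = 1.5 + 5·11 = 56.5; e = 58.5 − 56.5 = 2
a=14: Ŷ = 1.5 + 5·14 = 71.5; e = 71.5 − 71.5 = 0
a=21: Ŷ = 1.5 + 5·21 = 106.5; e = 108.5 − 106.5 = 2
a=22: Ŷ = 1.5 + 5·22 = 111.5; e = 111.5 − 111.5 = 0
a=24: Ŷ = 1.5 + 5·24 = 121.5; e = 119.5 − 121.5 = -2
SSE = 4 + 4 + 0 + 4 + 0 + 4 = 16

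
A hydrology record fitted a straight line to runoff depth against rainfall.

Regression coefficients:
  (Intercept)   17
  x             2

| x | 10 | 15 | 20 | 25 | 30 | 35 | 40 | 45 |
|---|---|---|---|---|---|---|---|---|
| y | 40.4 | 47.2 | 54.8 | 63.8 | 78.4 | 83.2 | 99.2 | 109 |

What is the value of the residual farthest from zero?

r = -3.8

x=10: ŷ = 17 + 2·10 = 37; r = 40.4 − 37 = 3.4
x=15: ŷ = 17 + 2·15 = 47; r = 47.2 − 47 = 0.2
x=20: ŷ = 17 + 2·20 = 57; r = 54.8 − 57 = -2.2
x=25: ŷ = 17 + 2·25 = 67; r = 63.8 − 67 = -3.2
x=30: ŷ = 17 + 2·30 = 77; r = 78.4 − 77 = 1.4
x=35: ŷ = 17 + 2·35 = 87; r = 83.2 − 87 = -3.8
x=40: ŷ = 17 + 2·40 = 97; r = 99.2 − 97 = 2.2
x=45: ŷ = 17 + 2·45 = 107; r = 109 − 107 = 2
Largest |r| is 3.8 at x = 35, residual -3.8.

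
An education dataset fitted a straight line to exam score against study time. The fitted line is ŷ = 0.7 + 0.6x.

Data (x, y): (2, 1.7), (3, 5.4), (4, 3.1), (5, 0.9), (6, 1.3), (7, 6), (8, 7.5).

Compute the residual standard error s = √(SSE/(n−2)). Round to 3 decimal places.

s = 2.470

x=2: ŷ = 0.7 + 0.6·2 = 1.9; e = 1.7 − 1.9 = -0.2
x=3: ŷ = 0.7 + 0.6·3 = 2.5; e = 5.4 − 2.5 = 2.9
x=4: ŷ = 0.7 + 0.6·4 = 3.1; e = 3.1 − 3.1 = 0
x=5: ŷ = 0.7 + 0.6·5 = 3.7; e = 0.9 − 3.7 = -2.8
x=6: ŷ = 0.7 + 0.6·6 = 4.3; e = 1.3 − 4.3 = -3
x=7: ŷ = 0.7 + 0.6·7 = 4.9; e = 6 − 4.9 = 1.1
x=8: ŷ = 0.7 + 0.6·8 = 5.5; e = 7.5 − 5.5 = 2
SSE = 0.04 + 8.41 + 0 + 7.84 + 9 + 1.21 + 4 = 30.5
s = √(30.5/5) = √6.1 ≈ 2.470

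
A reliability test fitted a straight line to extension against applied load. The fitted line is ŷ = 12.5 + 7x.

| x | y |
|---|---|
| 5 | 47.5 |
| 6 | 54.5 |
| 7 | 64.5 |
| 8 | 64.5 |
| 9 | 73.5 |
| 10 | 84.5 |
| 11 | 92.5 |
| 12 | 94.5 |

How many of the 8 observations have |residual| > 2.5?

3

x=5: ŷ = 12.5 + 7·5 = 47.5; r = 47.5 − 47.5 = 0
x=6: ŷ = 12.5 + 7·6 = 54.5; r = 54.5 − 54.5 = 0
x=7: ŷ = 12.5 + 7·7 = 61.5; r = 64.5 − 61.5 = 3
x=8: ŷ = 12.5 + 7·8 = 68.5; r = 64.5 − 68.5 = -4
x=9: ŷ = 12.5 + 7·9 = 75.5; r = 73.5 − 75.5 = -2
x=10: ŷ = 12.5 + 7·10 = 82.5; r = 84.5 − 82.5 = 2
x=11: ŷ = 12.5 + 7·11 = 89.5; r = 92.5 − 89.5 = 3
x=12: ŷ = 12.5 + 7·12 = 96.5; r = 94.5 − 96.5 = -2
|r| > 2.5: x=7 (|r|=3), x=8 (|r|=4), x=11 (|r|=3) → 3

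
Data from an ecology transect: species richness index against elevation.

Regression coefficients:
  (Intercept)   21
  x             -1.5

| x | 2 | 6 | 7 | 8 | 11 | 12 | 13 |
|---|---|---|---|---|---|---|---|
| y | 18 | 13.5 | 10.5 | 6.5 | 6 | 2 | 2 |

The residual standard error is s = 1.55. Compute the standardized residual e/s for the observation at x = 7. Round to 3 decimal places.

0.000

ŷ = 21 − 1.5·7 = 10.5
e = 10.5 − 10.5 = 0
e/s = 0 / 1.55 = 0.000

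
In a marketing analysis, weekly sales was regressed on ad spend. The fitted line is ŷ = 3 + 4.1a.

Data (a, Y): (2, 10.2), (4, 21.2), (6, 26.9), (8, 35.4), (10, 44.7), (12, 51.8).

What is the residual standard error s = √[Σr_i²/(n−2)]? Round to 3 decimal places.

s = 1.177

a=2: ŷ = 3 + 4.1·2 = 11.2; r = 10.2 − 11.2 = -1
a=4: ŷ = 3 + 4.1·4 = 19.4; r = 21.2 − 19.4 = 1.8
a=6: ŷ = 3 + 4.1·6 = 27.6; r = 26.9 − 27.6 = -0.7
a=8: ŷ = 3 + 4.1·8 = 35.8; r = 35.4 − 35.8 = -0.4
a=10: ŷ = 3 + 4.1·10 = 44; r = 44.7 − 44 = 0.7
a=12: ŷ = 3 + 4.1·12 = 52.2; r = 51.8 − 52.2 = -0.4
SSE = 1 + 3.24 + 0.49 + 0.16 + 0.49 + 0.16 = 5.54
s = √(5.54/4) = √1.385 ≈ 1.177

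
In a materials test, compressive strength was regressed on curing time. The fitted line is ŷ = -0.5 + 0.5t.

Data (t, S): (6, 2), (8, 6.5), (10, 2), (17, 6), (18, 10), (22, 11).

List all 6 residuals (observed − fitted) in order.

t=6: ŷ = -0.5 + 0.5·6 = 2.5; e = 2 − 2.5 = -0.5
t=8: ŷ = -0.5 + 0.5·8 = 3.5; e = 6.5 − 3.5 = 3
t=10: ŷ = -0.5 + 0.5·10 = 4.5; e = 2 − 4.5 = -2.5
t=17: ŷ = -0.5 + 0.5·17 = 8; e = 6 − 8 = -2
t=18: ŷ = -0.5 + 0.5·18 = 8.5; e = 10 − 8.5 = 1.5
t=22: ŷ = -0.5 + 0.5·22 = 10.5; e = 11 − 10.5 = 0.5

-0.5, 3, -2.5, -2, 1.5, 0.5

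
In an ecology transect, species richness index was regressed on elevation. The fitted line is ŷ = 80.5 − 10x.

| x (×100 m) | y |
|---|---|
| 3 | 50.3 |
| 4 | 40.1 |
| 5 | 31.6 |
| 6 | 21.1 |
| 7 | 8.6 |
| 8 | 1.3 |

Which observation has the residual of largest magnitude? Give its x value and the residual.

x=3: ŷ = 80.5 − 10·3 = 50.5; e = 50.3 − 50.5 = -0.2
x=4: ŷ = 80.5 − 10·4 = 40.5; e = 40.1 − 40.5 = -0.4
x=5: ŷ = 80.5 − 10·5 = 30.5; e = 31.6 − 30.5 = 1.1
x=6: ŷ = 80.5 − 10·6 = 20.5; e = 21.1 − 20.5 = 0.6
x=7: ŷ = 80.5 − 10·7 = 10.5; e = 8.6 − 10.5 = -1.9
x=8: ŷ = 80.5 − 10·8 = 0.5; e = 1.3 − 0.5 = 0.8
Largest |e| is 1.9 at x = 7, residual -1.9.

x = 7, e = -1.9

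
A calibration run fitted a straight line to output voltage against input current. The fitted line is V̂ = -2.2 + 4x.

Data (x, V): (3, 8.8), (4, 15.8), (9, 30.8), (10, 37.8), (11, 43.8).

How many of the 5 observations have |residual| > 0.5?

4

x=3: V̂ = -2.2 + 4·3 = 9.8; e = 8.8 − 9.8 = -1
x=4: V̂ = -2.2 + 4·4 = 13.8; e = 15.8 − 13.8 = 2
x=9: V̂ = -2.2 + 4·9 = 33.8; e = 30.8 − 33.8 = -3
x=10: V̂ = -2.2 + 4·10 = 37.8; e = 37.8 − 37.8 = 0
x=11: V̂ = -2.2 + 4·11 = 41.8; e = 43.8 − 41.8 = 2
|e| > 0.5: x=3 (|e|=1), x=4 (|e|=2), x=9 (|e|=3), x=11 (|e|=2) → 4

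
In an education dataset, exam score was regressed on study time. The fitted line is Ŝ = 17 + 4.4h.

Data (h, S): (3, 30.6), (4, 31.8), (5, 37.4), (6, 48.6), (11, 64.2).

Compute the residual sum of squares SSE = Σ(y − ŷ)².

h=3: Ŝ = 17 + 4.4·3 = 30.2; e = 30.6 − 30.2 = 0.4
h=4: Ŝ = 17 + 4.4·4 = 34.6; e = 31.8 − 34.6 = -2.8
h=5: Ŝ = 17 + 4.4·5 = 39; e = 37.4 − 39 = -1.6
h=6: Ŝ = 17 + 4.4·6 = 43.4; e = 48.6 − 43.4 = 5.2
h=11: Ŝ = 17 + 4.4·11 = 65.4; e = 64.2 − 65.4 = -1.2
SSE = 0.16 + 7.84 + 2.56 + 27.04 + 1.44 = 39.04

SSE = 39.04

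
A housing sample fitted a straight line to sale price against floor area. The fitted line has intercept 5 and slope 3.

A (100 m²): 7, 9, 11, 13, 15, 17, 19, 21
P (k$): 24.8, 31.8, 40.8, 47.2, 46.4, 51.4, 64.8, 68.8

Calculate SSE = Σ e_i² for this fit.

A=7: ŷ = 5 + 3·7 = 26; e = 24.8 − 26 = -1.2
A=9: ŷ = 5 + 3·9 = 32; e = 31.8 − 32 = -0.2
A=11: ŷ = 5 + 3·11 = 38; e = 40.8 − 38 = 2.8
A=13: ŷ = 5 + 3·13 = 44; e = 47.2 − 44 = 3.2
A=15: ŷ = 5 + 3·15 = 50; e = 46.4 − 50 = -3.6
A=17: ŷ = 5 + 3·17 = 56; e = 51.4 − 56 = -4.6
A=19: ŷ = 5 + 3·19 = 62; e = 64.8 − 62 = 2.8
A=21: ŷ = 5 + 3·21 = 68; e = 68.8 − 68 = 0.8
SSE = 1.44 + 0.04 + 7.84 + 10.24 + 12.96 + 21.16 + 7.84 + 0.64 = 62.16

SSE = 62.16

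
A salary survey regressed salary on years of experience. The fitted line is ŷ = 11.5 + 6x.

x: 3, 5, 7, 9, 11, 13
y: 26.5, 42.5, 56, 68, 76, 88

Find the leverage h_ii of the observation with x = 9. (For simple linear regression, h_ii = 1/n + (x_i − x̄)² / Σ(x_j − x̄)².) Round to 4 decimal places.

x̄ = (3 + 5 + 7 + 9 + 11 + 13)/6 = 8
Σ(x − x̄)² = 25 + 9 + 1 + 1 + 9 + 25 = 70
h = 1/6 + (1)²/70 = 0.166667 + 0.0142857 = 0.1810

h = 0.1810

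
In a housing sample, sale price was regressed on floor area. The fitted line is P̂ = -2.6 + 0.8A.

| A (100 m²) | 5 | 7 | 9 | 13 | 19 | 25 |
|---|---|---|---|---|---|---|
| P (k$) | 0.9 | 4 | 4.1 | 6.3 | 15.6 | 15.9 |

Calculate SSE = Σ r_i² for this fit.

SSE = 15

A=5: P̂ = -2.6 + 0.8·5 = 1.4; r = 0.9 − 1.4 = -0.5
A=7: P̂ = -2.6 + 0.8·7 = 3; r = 4 − 3 = 1
A=9: P̂ = -2.6 + 0.8·9 = 4.6; r = 4.1 − 4.6 = -0.5
A=13: P̂ = -2.6 + 0.8·13 = 7.8; r = 6.3 − 7.8 = -1.5
A=19: P̂ = -2.6 + 0.8·19 = 12.6; r = 15.6 − 12.6 = 3
A=25: P̂ = -2.6 + 0.8·25 = 17.4; r = 15.9 − 17.4 = -1.5
SSE = 0.25 + 1 + 0.25 + 2.25 + 9 + 2.25 = 15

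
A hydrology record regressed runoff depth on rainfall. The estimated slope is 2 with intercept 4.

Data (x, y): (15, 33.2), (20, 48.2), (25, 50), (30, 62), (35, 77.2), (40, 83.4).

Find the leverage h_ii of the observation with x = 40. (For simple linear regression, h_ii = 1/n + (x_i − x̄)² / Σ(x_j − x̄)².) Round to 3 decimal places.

h = 0.524

x̄ = (15 + 20 + 25 + 30 + 35 + 40)/6 = 27.5
Σ(x − x̄)² = 156.25 + 56.25 + 6.25 + 6.25 + 56.25 + 156.25 = 437.5
h = 1/6 + (12.5)²/437.5 = 0.166667 + 0.357143 = 0.524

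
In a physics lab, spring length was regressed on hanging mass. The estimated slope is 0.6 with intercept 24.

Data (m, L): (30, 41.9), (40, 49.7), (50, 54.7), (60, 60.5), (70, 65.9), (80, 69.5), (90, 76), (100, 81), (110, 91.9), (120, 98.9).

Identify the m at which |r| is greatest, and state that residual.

m=30: L̂ = 24 + 0.6·30 = 42; r = 41.9 − 42 = -0.1
m=40: L̂ = 24 + 0.6·40 = 48; r = 49.7 − 48 = 1.7
m=50: L̂ = 24 + 0.6·50 = 54; r = 54.7 − 54 = 0.7
m=60: L̂ = 24 + 0.6·60 = 60; r = 60.5 − 60 = 0.5
m=70: L̂ = 24 + 0.6·70 = 66; r = 65.9 − 66 = -0.1
m=80: L̂ = 24 + 0.6·80 = 72; r = 69.5 − 72 = -2.5
m=90: L̂ = 24 + 0.6·90 = 78; r = 76 − 78 = -2
m=100: L̂ = 24 + 0.6·100 = 84; r = 81 − 84 = -3
m=110: L̂ = 24 + 0.6·110 = 90; r = 91.9 − 90 = 1.9
m=120: L̂ = 24 + 0.6·120 = 96; r = 98.9 − 96 = 2.9
Largest |r| is 3 at m = 100, residual -3.

m = 100, r = -3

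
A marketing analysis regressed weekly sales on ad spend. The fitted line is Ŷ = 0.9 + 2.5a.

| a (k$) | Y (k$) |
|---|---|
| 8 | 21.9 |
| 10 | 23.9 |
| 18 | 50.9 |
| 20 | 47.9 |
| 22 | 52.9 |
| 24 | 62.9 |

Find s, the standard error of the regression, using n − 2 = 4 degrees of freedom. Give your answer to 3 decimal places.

a=8: Ŷ = 0.9 + 2.5·8 = 20.9; e = 21.9 − 20.9 = 1
a=10: Ŷ = 0.9 + 2.5·10 = 25.9; e = 23.9 − 25.9 = -2
a=18: Ŷ = 0.9 + 2.5·18 = 45.9; e = 50.9 − 45.9 = 5
a=20: Ŷ = 0.9 + 2.5·20 = 50.9; e = 47.9 − 50.9 = -3
a=22: Ŷ = 0.9 + 2.5·22 = 55.9; e = 52.9 − 55.9 = -3
a=24: Ŷ = 0.9 + 2.5·24 = 60.9; e = 62.9 − 60.9 = 2
SSE = 1 + 4 + 25 + 9 + 9 + 4 = 52
s = √(52/4) = √13 ≈ 3.606

s = 3.606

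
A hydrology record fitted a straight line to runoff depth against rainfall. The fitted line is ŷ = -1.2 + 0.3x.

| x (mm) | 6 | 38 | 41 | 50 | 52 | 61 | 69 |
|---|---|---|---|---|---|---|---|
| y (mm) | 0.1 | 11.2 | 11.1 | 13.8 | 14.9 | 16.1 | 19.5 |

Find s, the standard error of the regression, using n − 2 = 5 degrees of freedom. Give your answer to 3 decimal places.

s = 0.707

x=6: ŷ = -1.2 + 0.3·6 = 0.6; e = 0.1 − 0.6 = -0.5
x=38: ŷ = -1.2 + 0.3·38 = 10.2; e = 11.2 − 10.2 = 1
x=41: ŷ = -1.2 + 0.3·41 = 11.1; e = 11.1 − 11.1 = 0
x=50: ŷ = -1.2 + 0.3·50 = 13.8; e = 13.8 − 13.8 = 0
x=52: ŷ = -1.2 + 0.3·52 = 14.4; e = 14.9 − 14.4 = 0.5
x=61: ŷ = -1.2 + 0.3·61 = 17.1; e = 16.1 − 17.1 = -1
x=69: ŷ = -1.2 + 0.3·69 = 19.5; e = 19.5 − 19.5 = 0
SSE = 0.25 + 1 + 0 + 0 + 0.25 + 1 + 0 = 2.5
s = √(2.5/5) = √0.5 ≈ 0.707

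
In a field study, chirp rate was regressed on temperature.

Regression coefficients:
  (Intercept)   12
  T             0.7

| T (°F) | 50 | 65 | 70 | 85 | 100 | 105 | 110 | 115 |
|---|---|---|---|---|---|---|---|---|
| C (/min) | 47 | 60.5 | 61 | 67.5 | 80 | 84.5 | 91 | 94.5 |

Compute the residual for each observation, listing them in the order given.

0, 3, 0, -4, -2, -1, 2, 2

T=50: Ĉ = 12 + 0.7·50 = 47; r = 47 − 47 = 0
T=65: Ĉ = 12 + 0.7·65 = 57.5; r = 60.5 − 57.5 = 3
T=70: Ĉ = 12 + 0.7·70 = 61; r = 61 − 61 = 0
T=85: Ĉ = 12 + 0.7·85 = 71.5; r = 67.5 − 71.5 = -4
T=100: Ĉ = 12 + 0.7·100 = 82; r = 80 − 82 = -2
T=105: Ĉ = 12 + 0.7·105 = 85.5; r = 84.5 − 85.5 = -1
T=110: Ĉ = 12 + 0.7·110 = 89; r = 91 − 89 = 2
T=115: Ĉ = 12 + 0.7·115 = 92.5; r = 94.5 − 92.5 = 2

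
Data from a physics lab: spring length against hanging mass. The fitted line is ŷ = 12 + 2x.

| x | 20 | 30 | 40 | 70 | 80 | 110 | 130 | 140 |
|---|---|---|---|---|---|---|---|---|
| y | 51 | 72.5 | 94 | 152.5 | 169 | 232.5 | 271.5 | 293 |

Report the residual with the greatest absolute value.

x=20: ŷ = 12 + 2·20 = 52; r = 51 − 52 = -1
x=30: ŷ = 12 + 2·30 = 72; r = 72.5 − 72 = 0.5
x=40: ŷ = 12 + 2·40 = 92; r = 94 − 92 = 2
x=70: ŷ = 12 + 2·70 = 152; r = 152.5 − 152 = 0.5
x=80: ŷ = 12 + 2·80 = 172; r = 169 − 172 = -3
x=110: ŷ = 12 + 2·110 = 232; r = 232.5 − 232 = 0.5
x=130: ŷ = 12 + 2·130 = 272; r = 271.5 − 272 = -0.5
x=140: ŷ = 12 + 2·140 = 292; r = 293 − 292 = 1
Largest |r| is 3 at x = 80, residual -3.

r = -3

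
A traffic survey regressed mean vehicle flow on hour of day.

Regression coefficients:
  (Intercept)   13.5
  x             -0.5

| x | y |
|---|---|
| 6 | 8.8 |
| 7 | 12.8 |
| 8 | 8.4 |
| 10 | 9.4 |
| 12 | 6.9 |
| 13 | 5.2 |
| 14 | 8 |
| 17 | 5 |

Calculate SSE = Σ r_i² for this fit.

SSE = 18.6

x=6: ŷ = 13.5 − 0.5·6 = 10.5; r = 8.8 − 10.5 = -1.7
x=7: ŷ = 13.5 − 0.5·7 = 10; r = 12.8 − 10 = 2.8
x=8: ŷ = 13.5 − 0.5·8 = 9.5; r = 8.4 − 9.5 = -1.1
x=10: ŷ = 13.5 − 0.5·10 = 8.5; r = 9.4 − 8.5 = 0.9
x=12: ŷ = 13.5 − 0.5·12 = 7.5; r = 6.9 − 7.5 = -0.6
x=13: ŷ = 13.5 − 0.5·13 = 7; r = 5.2 − 7 = -1.8
x=14: ŷ = 13.5 − 0.5·14 = 6.5; r = 8 − 6.5 = 1.5
x=17: ŷ = 13.5 − 0.5·17 = 5; r = 5 − 5 = 0
SSE = 2.89 + 7.84 + 1.21 + 0.81 + 0.36 + 3.24 + 2.25 + 0 = 18.6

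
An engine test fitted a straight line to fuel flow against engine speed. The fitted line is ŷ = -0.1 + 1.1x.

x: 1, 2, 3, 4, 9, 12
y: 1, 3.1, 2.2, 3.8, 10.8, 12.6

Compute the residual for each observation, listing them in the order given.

0, 1, -1, -0.5, 1, -0.5

x=1: ŷ = -0.1 + 1.1·1 = 1; e = 1 − 1 = 0
x=2: ŷ = -0.1 + 1.1·2 = 2.1; e = 3.1 − 2.1 = 1
x=3: ŷ = -0.1 + 1.1·3 = 3.2; e = 2.2 − 3.2 = -1
x=4: ŷ = -0.1 + 1.1·4 = 4.3; e = 3.8 − 4.3 = -0.5
x=9: ŷ = -0.1 + 1.1·9 = 9.8; e = 10.8 − 9.8 = 1
x=12: ŷ = -0.1 + 1.1·12 = 13.1; e = 12.6 − 13.1 = -0.5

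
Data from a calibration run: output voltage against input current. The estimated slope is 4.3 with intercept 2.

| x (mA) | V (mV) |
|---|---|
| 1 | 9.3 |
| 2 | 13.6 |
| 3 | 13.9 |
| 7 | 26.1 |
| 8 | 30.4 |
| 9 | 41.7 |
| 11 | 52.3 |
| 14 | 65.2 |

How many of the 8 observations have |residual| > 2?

x=1: ŷ = 2 + 4.3·1 = 6.3; r = 9.3 − 6.3 = 3
x=2: ŷ = 2 + 4.3·2 = 10.6; r = 13.6 − 10.6 = 3
x=3: ŷ = 2 + 4.3·3 = 14.9; r = 13.9 − 14.9 = -1
x=7: ŷ = 2 + 4.3·7 = 32.1; r = 26.1 − 32.1 = -6
x=8: ŷ = 2 + 4.3·8 = 36.4; r = 30.4 − 36.4 = -6
x=9: ŷ = 2 + 4.3·9 = 40.7; r = 41.7 − 40.7 = 1
x=11: ŷ = 2 + 4.3·11 = 49.3; r = 52.3 − 49.3 = 3
x=14: ŷ = 2 + 4.3·14 = 62.2; r = 65.2 − 62.2 = 3
|r| > 2: x=1 (|r|=3), x=2 (|r|=3), x=7 (|r|=6), x=8 (|r|=6), x=11 (|r|=3), x=14 (|r|=3) → 6

6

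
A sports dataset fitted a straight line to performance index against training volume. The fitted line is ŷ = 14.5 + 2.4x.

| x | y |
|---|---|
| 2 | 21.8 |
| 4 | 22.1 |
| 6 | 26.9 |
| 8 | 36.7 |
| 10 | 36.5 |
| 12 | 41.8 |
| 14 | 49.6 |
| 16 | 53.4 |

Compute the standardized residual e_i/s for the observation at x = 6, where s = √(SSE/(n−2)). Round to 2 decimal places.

-0.87

x=2: ŷ = 14.5 + 2.4·2 = 19.3; e = 21.8 − 19.3 = 2.5
x=4: ŷ = 14.5 + 2.4·4 = 24.1; e = 22.1 − 24.1 = -2
x=6: ŷ = 14.5 + 2.4·6 = 28.9; e = 26.9 − 28.9 = -2
x=8: ŷ = 14.5 + 2.4·8 = 33.7; e = 36.7 − 33.7 = 3
x=10: ŷ = 14.5 + 2.4·10 = 38.5; e = 36.5 − 38.5 = -2
x=12: ŷ = 14.5 + 2.4·12 = 43.3; e = 41.8 − 43.3 = -1.5
x=14: ŷ = 14.5 + 2.4·14 = 48.1; e = 49.6 − 48.1 = 1.5
x=16: ŷ = 14.5 + 2.4·16 = 52.9; e = 53.4 − 52.9 = 0.5
SSE = 6.25 + 4 + 4 + 9 + 4 + 2.25 + 2.25 + 0.25 = 32
s = √(32/6) = 2.3094
e/s = -2 / 2.3094 = -0.87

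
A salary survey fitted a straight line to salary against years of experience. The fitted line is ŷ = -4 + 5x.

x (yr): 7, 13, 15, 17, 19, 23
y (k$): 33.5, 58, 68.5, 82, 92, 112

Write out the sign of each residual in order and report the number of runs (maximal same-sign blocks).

x=7: ŷ = -4 + 5·7 = 31; e = 33.5 − 31 = 2.5
x=13: ŷ = -4 + 5·13 = 61; e = 58 − 61 = -3
x=15: ŷ = -4 + 5·15 = 71; e = 68.5 − 71 = -2.5
x=17: ŷ = -4 + 5·17 = 81; e = 82 − 81 = 1
x=19: ŷ = -4 + 5·19 = 91; e = 92 − 91 = 1
x=23: ŷ = -4 + 5·23 = 111; e = 112 − 111 = 1
Signs: + − − + + +
Runs: +×1, −×2, +×3 → 3

3 runs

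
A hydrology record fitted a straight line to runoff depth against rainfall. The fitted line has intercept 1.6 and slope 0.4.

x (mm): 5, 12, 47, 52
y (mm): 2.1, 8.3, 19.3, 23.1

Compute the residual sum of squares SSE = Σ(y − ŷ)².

x=5: ŷ = 1.6 + 0.4·5 = 3.6; r = 2.1 − 3.6 = -1.5
x=12: ŷ = 1.6 + 0.4·12 = 6.4; r = 8.3 − 6.4 = 1.9
x=47: ŷ = 1.6 + 0.4·47 = 20.4; r = 19.3 − 20.4 = -1.1
x=52: ŷ = 1.6 + 0.4·52 = 22.4; r = 23.1 − 22.4 = 0.7
SSE = 2.25 + 3.61 + 1.21 + 0.49 = 7.56

SSE = 7.56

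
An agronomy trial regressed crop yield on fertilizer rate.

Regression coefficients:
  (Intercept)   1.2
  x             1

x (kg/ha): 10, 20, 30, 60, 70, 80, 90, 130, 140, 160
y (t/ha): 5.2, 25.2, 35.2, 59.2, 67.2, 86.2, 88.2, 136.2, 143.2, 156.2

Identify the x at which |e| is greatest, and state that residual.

x = 10, e = -6

x=10: ŷ = 1.2 + 10 = 11.2; e = 5.2 − 11.2 = -6
x=20: ŷ = 1.2 + 20 = 21.2; e = 25.2 − 21.2 = 4
x=30: ŷ = 1.2 + 30 = 31.2; e = 35.2 − 31.2 = 4
x=60: ŷ = 1.2 + 60 = 61.2; e = 59.2 − 61.2 = -2
x=70: ŷ = 1.2 + 70 = 71.2; e = 67.2 − 71.2 = -4
x=80: ŷ = 1.2 + 80 = 81.2; e = 86.2 − 81.2 = 5
x=90: ŷ = 1.2 + 90 = 91.2; e = 88.2 − 91.2 = -3
x=130: ŷ = 1.2 + 130 = 131.2; e = 136.2 − 131.2 = 5
x=140: ŷ = 1.2 + 140 = 141.2; e = 143.2 − 141.2 = 2
x=160: ŷ = 1.2 + 160 = 161.2; e = 156.2 − 161.2 = -5
Largest |e| is 6 at x = 10, residual -6.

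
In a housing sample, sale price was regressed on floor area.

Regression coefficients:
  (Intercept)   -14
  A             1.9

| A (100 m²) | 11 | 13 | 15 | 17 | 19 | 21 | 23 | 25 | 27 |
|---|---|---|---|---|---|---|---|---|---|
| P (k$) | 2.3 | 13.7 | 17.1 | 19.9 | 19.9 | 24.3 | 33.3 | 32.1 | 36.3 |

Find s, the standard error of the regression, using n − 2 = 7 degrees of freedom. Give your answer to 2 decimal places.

s = 3.00

A=11: ŷ = -14 + 1.9·11 = 6.9; r = 2.3 − 6.9 = -4.6
A=13: ŷ = -14 + 1.9·13 = 10.7; r = 13.7 − 10.7 = 3
A=15: ŷ = -14 + 1.9·15 = 14.5; r = 17.1 − 14.5 = 2.6
A=17: ŷ = -14 + 1.9·17 = 18.3; r = 19.9 − 18.3 = 1.6
A=19: ŷ = -14 + 1.9·19 = 22.1; r = 19.9 − 22.1 = -2.2
A=21: ŷ = -14 + 1.9·21 = 25.9; r = 24.3 − 25.9 = -1.6
A=23: ŷ = -14 + 1.9·23 = 29.7; r = 33.3 − 29.7 = 3.6
A=25: ŷ = -14 + 1.9·25 = 33.5; r = 32.1 − 33.5 = -1.4
A=27: ŷ = -14 + 1.9·27 = 37.3; r = 36.3 − 37.3 = -1
SSE = 21.16 + 9 + 6.76 + 2.56 + 4.84 + 2.56 + 12.96 + 1.96 + 1 = 62.8
s = √(62.8/7) = √8.97143 ≈ 3.00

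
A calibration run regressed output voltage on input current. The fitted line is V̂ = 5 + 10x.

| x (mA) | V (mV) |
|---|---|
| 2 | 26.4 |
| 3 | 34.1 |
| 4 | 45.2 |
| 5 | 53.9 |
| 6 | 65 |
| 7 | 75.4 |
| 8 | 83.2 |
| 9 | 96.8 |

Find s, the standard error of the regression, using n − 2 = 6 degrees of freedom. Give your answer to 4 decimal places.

s = 1.3329

x=2: V̂ = 5 + 10·2 = 25; e = 26.4 − 25 = 1.4
x=3: V̂ = 5 + 10·3 = 35; e = 34.1 − 35 = -0.9
x=4: V̂ = 5 + 10·4 = 45; e = 45.2 − 45 = 0.2
x=5: V̂ = 5 + 10·5 = 55; e = 53.9 − 55 = -1.1
x=6: V̂ = 5 + 10·6 = 65; e = 65 − 65 = 0
x=7: V̂ = 5 + 10·7 = 75; e = 75.4 − 75 = 0.4
x=8: V̂ = 5 + 10·8 = 85; e = 83.2 − 85 = -1.8
x=9: V̂ = 5 + 10·9 = 95; e = 96.8 − 95 = 1.8
SSE = 1.96 + 0.81 + 0.04 + 1.21 + 0 + 0.16 + 3.24 + 3.24 = 10.66
s = √(10.66/6) = √1.77667 ≈ 1.3329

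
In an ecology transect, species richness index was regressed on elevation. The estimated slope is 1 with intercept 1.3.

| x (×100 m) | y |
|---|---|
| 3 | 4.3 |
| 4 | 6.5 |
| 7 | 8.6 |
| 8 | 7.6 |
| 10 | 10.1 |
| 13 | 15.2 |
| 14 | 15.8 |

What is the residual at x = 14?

e = 0.5

ŷ = 1.3 + 14 = 15.3
e = 15.8 − 15.3 = 0.5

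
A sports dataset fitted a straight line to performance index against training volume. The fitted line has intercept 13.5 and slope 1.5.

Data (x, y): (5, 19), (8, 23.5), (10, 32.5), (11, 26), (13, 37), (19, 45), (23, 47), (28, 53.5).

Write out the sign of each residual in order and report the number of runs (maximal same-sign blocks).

5 runs

x=5: ŷ = 13.5 + 1.5·5 = 21; r = 19 − 21 = -2
x=8: ŷ = 13.5 + 1.5·8 = 25.5; r = 23.5 − 25.5 = -2
x=10: ŷ = 13.5 + 1.5·10 = 28.5; r = 32.5 − 28.5 = 4
x=11: ŷ = 13.5 + 1.5·11 = 30; r = 26 − 30 = -4
x=13: ŷ = 13.5 + 1.5·13 = 33; r = 37 − 33 = 4
x=19: ŷ = 13.5 + 1.5·19 = 42; r = 45 − 42 = 3
x=23: ŷ = 13.5 + 1.5·23 = 48; r = 47 − 48 = -1
x=28: ŷ = 13.5 + 1.5·28 = 55.5; r = 53.5 − 55.5 = -2
Signs: − − + − + + − −
Runs: −×2, +×1, −×1, +×2, −×2 → 5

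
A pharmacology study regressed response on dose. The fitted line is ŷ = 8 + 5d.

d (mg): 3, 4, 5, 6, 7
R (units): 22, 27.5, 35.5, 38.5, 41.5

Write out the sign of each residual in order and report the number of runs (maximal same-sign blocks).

3 runs

d=3: ŷ = 8 + 5·3 = 23; e = 22 − 23 = -1
d=4: ŷ = 8 + 5·4 = 28; e = 27.5 − 28 = -0.5
d=5: ŷ = 8 + 5·5 = 33; e = 35.5 − 33 = 2.5
d=6: ŷ = 8 + 5·6 = 38; e = 38.5 − 38 = 0.5
d=7: ŷ = 8 + 5·7 = 43; e = 41.5 − 43 = -1.5
Signs: − − + + −
Runs: −×2, +×2, −×1 → 3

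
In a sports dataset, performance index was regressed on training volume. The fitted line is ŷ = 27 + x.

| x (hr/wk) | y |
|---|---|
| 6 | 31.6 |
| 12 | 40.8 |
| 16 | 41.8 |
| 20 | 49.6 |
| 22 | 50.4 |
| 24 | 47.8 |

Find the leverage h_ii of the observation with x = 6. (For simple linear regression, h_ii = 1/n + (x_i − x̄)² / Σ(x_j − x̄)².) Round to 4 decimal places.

h = 0.6628

x̄ = (6 + 12 + 16 + 20 + 22 + 24)/6 = 16.6667
Σ(x − x̄)² = 113.778 + 21.7778 + 0.444444 + 11.1111 + 28.4444 + 53.7778 = 229.333
h = 1/6 + (-10.6667)²/229.333 = 0.166667 + 0.496124 = 0.6628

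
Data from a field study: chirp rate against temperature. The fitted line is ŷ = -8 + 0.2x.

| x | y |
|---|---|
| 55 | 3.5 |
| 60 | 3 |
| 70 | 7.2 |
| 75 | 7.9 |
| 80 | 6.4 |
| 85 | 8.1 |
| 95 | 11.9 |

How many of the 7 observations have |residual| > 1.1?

2

x=55: ŷ = -8 + 0.2·55 = 3; e = 3.5 − 3 = 0.5
x=60: ŷ = -8 + 0.2·60 = 4; e = 3 − 4 = -1
x=70: ŷ = -8 + 0.2·70 = 6; e = 7.2 − 6 = 1.2
x=75: ŷ = -8 + 0.2·75 = 7; e = 7.9 − 7 = 0.9
x=80: ŷ = -8 + 0.2·80 = 8; e = 6.4 − 8 = -1.6
x=85: ŷ = -8 + 0.2·85 = 9; e = 8.1 − 9 = -0.9
x=95: ŷ = -8 + 0.2·95 = 11; e = 11.9 − 11 = 0.9
|e| > 1.1: x=70 (|e|=1.2), x=80 (|e|=1.6) → 2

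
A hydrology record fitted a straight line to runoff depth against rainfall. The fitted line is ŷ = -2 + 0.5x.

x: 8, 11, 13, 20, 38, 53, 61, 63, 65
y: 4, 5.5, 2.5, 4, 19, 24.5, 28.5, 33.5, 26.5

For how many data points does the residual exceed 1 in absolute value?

x=8: ŷ = -2 + 0.5·8 = 2; e = 4 − 2 = 2
x=11: ŷ = -2 + 0.5·11 = 3.5; e = 5.5 − 3.5 = 2
x=13: ŷ = -2 + 0.5·13 = 4.5; e = 2.5 − 4.5 = -2
x=20: ŷ = -2 + 0.5·20 = 8; e = 4 − 8 = -4
x=38: ŷ = -2 + 0.5·38 = 17; e = 19 − 17 = 2
x=53: ŷ = -2 + 0.5·53 = 24.5; e = 24.5 − 24.5 = 0
x=61: ŷ = -2 + 0.5·61 = 28.5; e = 28.5 − 28.5 = 0
x=63: ŷ = -2 + 0.5·63 = 29.5; e = 33.5 − 29.5 = 4
x=65: ŷ = -2 + 0.5·65 = 30.5; e = 26.5 − 30.5 = -4
|e| > 1: x=8 (|e|=2), x=11 (|e|=2), x=13 (|e|=2), x=20 (|e|=4), x=38 (|e|=2), x=63 (|e|=4), x=65 (|e|=4) → 7

7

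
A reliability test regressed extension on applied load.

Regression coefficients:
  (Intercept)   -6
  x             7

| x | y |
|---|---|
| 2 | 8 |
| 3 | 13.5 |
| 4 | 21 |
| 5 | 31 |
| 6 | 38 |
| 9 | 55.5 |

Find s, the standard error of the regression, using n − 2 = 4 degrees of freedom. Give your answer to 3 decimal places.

x=2: ŷ = -6 + 7·2 = 8; e = 8 − 8 = 0
x=3: ŷ = -6 + 7·3 = 15; e = 13.5 − 15 = -1.5
x=4: ŷ = -6 + 7·4 = 22; e = 21 − 22 = -1
x=5: ŷ = -6 + 7·5 = 29; e = 31 − 29 = 2
x=6: ŷ = -6 + 7·6 = 36; e = 38 − 36 = 2
x=9: ŷ = -6 + 7·9 = 57; e = 55.5 − 57 = -1.5
SSE = 0 + 2.25 + 1 + 4 + 4 + 2.25 = 13.5
s = √(13.5/4) = √3.375 ≈ 1.837

s = 1.837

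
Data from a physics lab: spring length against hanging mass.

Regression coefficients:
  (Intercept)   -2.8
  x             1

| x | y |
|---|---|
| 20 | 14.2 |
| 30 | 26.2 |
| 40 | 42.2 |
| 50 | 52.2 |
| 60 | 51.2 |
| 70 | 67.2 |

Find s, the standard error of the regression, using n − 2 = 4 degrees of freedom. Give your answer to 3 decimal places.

s = 4.899

x=20: ŷ = -2.8 + 20 = 17.2; e = 14.2 − 17.2 = -3
x=30: ŷ = -2.8 + 30 = 27.2; e = 26.2 − 27.2 = -1
x=40: ŷ = -2.8 + 40 = 37.2; e = 42.2 − 37.2 = 5
x=50: ŷ = -2.8 + 50 = 47.2; e = 52.2 − 47.2 = 5
x=60: ŷ = -2.8 + 60 = 57.2; e = 51.2 − 57.2 = -6
x=70: ŷ = -2.8 + 70 = 67.2; e = 67.2 − 67.2 = 0
SSE = 9 + 1 + 25 + 25 + 36 + 0 = 96
s = √(96/4) = √24 ≈ 4.899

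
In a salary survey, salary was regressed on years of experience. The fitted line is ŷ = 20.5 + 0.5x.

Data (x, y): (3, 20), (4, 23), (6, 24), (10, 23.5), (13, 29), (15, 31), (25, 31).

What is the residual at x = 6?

ŷ = 20.5 + 0.5·6 = 23.5
r = 24 − 23.5 = 0.5

r = 0.5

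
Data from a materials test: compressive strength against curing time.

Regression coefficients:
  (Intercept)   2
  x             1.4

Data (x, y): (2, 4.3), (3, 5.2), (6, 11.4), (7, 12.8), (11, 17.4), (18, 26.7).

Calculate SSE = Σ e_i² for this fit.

x=2: ŷ = 2 + 1.4·2 = 4.8; e = 4.3 − 4.8 = -0.5
x=3: ŷ = 2 + 1.4·3 = 6.2; e = 5.2 − 6.2 = -1
x=6: ŷ = 2 + 1.4·6 = 10.4; e = 11.4 − 10.4 = 1
x=7: ŷ = 2 + 1.4·7 = 11.8; e = 12.8 − 11.8 = 1
x=11: ŷ = 2 + 1.4·11 = 17.4; e = 17.4 − 17.4 = 0
x=18: ŷ = 2 + 1.4·18 = 27.2; e = 26.7 − 27.2 = -0.5
SSE = 0.25 + 1 + 1 + 1 + 0 + 0.25 = 3.5

SSE = 3.5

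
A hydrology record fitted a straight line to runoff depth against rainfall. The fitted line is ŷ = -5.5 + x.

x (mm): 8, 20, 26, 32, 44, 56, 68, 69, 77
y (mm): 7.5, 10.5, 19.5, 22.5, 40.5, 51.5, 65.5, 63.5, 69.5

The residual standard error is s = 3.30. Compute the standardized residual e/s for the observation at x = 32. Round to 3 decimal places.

-1.212

ŷ = -5.5 + 32 = 26.5
e = 22.5 − 26.5 = -4
e/s = -4 / 3.30 = -1.212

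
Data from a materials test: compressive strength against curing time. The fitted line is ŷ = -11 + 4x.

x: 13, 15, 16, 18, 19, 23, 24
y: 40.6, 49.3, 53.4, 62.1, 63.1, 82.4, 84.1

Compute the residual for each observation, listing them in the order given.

-0.4, 0.3, 0.4, 1.1, -1.9, 1.4, -0.9

x=13: ŷ = -11 + 4·13 = 41; r = 40.6 − 41 = -0.4
x=15: ŷ = -11 + 4·15 = 49; r = 49.3 − 49 = 0.3
x=16: ŷ = -11 + 4·16 = 53; r = 53.4 − 53 = 0.4
x=18: ŷ = -11 + 4·18 = 61; r = 62.1 − 61 = 1.1
x=19: ŷ = -11 + 4·19 = 65; r = 63.1 − 65 = -1.9
x=23: ŷ = -11 + 4·23 = 81; r = 82.4 − 81 = 1.4
x=24: ŷ = -11 + 4·24 = 85; r = 84.1 − 85 = -0.9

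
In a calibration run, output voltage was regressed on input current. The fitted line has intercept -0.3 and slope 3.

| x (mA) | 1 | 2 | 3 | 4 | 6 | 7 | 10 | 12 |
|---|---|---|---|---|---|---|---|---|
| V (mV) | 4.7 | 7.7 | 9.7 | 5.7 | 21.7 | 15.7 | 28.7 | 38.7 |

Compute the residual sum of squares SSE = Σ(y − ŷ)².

SSE = 96

x=1: V̂ = -0.3 + 3·1 = 2.7; r = 4.7 − 2.7 = 2
x=2: V̂ = -0.3 + 3·2 = 5.7; r = 7.7 − 5.7 = 2
x=3: V̂ = -0.3 + 3·3 = 8.7; r = 9.7 − 8.7 = 1
x=4: V̂ = -0.3 + 3·4 = 11.7; r = 5.7 − 11.7 = -6
x=6: V̂ = -0.3 + 3·6 = 17.7; r = 21.7 − 17.7 = 4
x=7: V̂ = -0.3 + 3·7 = 20.7; r = 15.7 − 20.7 = -5
x=10: V̂ = -0.3 + 3·10 = 29.7; r = 28.7 − 29.7 = -1
x=12: V̂ = -0.3 + 3·12 = 35.7; r = 38.7 − 35.7 = 3
SSE = 4 + 4 + 1 + 36 + 16 + 25 + 1 + 9 = 96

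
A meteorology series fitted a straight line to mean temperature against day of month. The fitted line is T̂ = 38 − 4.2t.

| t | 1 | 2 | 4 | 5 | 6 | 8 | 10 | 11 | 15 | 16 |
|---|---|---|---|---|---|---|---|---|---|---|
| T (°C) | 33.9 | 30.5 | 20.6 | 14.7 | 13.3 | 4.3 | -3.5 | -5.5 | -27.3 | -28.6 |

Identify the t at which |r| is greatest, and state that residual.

t=1: T̂ = 38 − 4.2·1 = 33.8; r = 33.9 − 33.8 = 0.1
t=2: T̂ = 38 − 4.2·2 = 29.6; r = 30.5 − 29.6 = 0.9
t=4: T̂ = 38 − 4.2·4 = 21.2; r = 20.6 − 21.2 = -0.6
t=5: T̂ = 38 − 4.2·5 = 17; r = 14.7 − 17 = -2.3
t=6: T̂ = 38 − 4.2·6 = 12.8; r = 13.3 − 12.8 = 0.5
t=8: T̂ = 38 − 4.2·8 = 4.4; r = 4.3 − 4.4 = -0.1
t=10: T̂ = 38 − 4.2·10 = -4; r = -3.5 − (-4) = 0.5
t=11: T̂ = 38 − 4.2·11 = -8.2; r = -5.5 − (-8.2) = 2.7
t=15: T̂ = 38 − 4.2·15 = -25; r = -27.3 − (-25) = -2.3
t=16: T̂ = 38 − 4.2·16 = -29.2; r = -28.6 − (-29.2) = 0.6
Largest |r| is 2.7 at t = 11, residual 2.7.

t = 11, r = 2.7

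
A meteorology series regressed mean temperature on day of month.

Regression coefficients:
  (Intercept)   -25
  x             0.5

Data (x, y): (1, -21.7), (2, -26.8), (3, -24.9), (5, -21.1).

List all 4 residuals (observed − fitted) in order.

2.8, -2.8, -1.4, 1.4

x=1: ŷ = -25 + 0.5·1 = -24.5; r = -21.7 − (-24.5) = 2.8
x=2: ŷ = -25 + 0.5·2 = -24; r = -26.8 − (-24) = -2.8
x=3: ŷ = -25 + 0.5·3 = -23.5; r = -24.9 − (-23.5) = -1.4
x=5: ŷ = -25 + 0.5·5 = -22.5; r = -21.1 − (-22.5) = 1.4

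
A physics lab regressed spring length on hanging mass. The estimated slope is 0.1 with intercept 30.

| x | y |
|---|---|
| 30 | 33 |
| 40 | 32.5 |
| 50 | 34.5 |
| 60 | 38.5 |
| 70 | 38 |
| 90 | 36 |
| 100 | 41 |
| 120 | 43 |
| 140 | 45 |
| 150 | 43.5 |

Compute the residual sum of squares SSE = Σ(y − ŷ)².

x=30: ŷ = 30 + 0.1·30 = 33; e = 33 − 33 = 0
x=40: ŷ = 30 + 0.1·40 = 34; e = 32.5 − 34 = -1.5
x=50: ŷ = 30 + 0.1·50 = 35; e = 34.5 − 35 = -0.5
x=60: ŷ = 30 + 0.1·60 = 36; e = 38.5 − 36 = 2.5
x=70: ŷ = 30 + 0.1·70 = 37; e = 38 − 37 = 1
x=90: ŷ = 30 + 0.1·90 = 39; e = 36 − 39 = -3
x=100: ŷ = 30 + 0.1·100 = 40; e = 41 − 40 = 1
x=120: ŷ = 30 + 0.1·120 = 42; e = 43 − 42 = 1
x=140: ŷ = 30 + 0.1·140 = 44; e = 45 − 44 = 1
x=150: ŷ = 30 + 0.1·150 = 45; e = 43.5 − 45 = -1.5
SSE = 0 + 2.25 + 0.25 + 6.25 + 1 + 9 + 1 + 1 + 1 + 2.25 = 24

SSE = 24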